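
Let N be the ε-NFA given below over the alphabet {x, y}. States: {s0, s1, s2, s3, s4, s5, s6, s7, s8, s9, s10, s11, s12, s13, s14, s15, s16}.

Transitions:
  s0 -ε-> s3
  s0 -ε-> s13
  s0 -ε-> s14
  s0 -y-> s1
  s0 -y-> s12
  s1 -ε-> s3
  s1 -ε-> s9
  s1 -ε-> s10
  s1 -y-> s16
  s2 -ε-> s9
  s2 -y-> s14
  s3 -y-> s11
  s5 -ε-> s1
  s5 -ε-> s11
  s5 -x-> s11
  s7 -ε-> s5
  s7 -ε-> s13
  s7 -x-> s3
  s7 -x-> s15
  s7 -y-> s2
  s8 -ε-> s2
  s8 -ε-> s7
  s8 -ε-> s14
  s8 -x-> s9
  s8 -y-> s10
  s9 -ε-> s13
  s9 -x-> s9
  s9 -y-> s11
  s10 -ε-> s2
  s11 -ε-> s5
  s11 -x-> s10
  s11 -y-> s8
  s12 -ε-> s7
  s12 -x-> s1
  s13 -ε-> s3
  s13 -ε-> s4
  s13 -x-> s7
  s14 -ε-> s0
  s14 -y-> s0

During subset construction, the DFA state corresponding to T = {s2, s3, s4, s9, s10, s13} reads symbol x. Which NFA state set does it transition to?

{s1, s2, s3, s4, s5, s7, s9, s10, s11, s13}

s9 on x → {s9}.
s13 on x → {s7}.
No x-transition from s2, s3, s4, s10.
Union after reading x: {s7, s9}.
Now take the ε-closure:
From s7 via ε: add s5, s13.
From s5 via ε: add s1, s11.
From s13 via ε: add s3, s4.
From s1 via ε: add s10.
From s10 via ε: add s2.
No new states can be added; the closed set is {s1, s2, s3, s4, s5, s7, s9, s10, s11, s13}.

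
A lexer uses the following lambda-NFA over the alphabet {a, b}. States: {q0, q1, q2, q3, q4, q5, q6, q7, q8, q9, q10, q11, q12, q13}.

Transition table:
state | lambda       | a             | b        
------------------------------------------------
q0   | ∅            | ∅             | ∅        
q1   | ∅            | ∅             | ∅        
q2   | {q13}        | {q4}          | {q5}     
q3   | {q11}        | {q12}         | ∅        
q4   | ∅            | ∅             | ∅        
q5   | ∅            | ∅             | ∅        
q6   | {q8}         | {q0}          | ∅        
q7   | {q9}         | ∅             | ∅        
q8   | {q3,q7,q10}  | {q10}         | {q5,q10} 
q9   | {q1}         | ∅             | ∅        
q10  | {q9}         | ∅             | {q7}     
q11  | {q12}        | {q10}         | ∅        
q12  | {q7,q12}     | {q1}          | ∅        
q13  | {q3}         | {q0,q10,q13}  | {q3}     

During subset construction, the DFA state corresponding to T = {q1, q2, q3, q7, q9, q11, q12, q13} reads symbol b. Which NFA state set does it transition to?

q2 on b → {q5}.
q13 on b → {q3}.
No b-transition from q1, q3, q7, q9, q11, q12.
Union after reading b: {q3, q5}.
Now take the lambda-closure:
From q3 via lambda: add q11.
From q11 via lambda: add q12.
From q12 via lambda: add q7.
From q7 via lambda: add q9.
From q9 via lambda: add q1.
No new states can be added; the closed set is {q1, q3, q5, q7, q9, q11, q12}.

{q1, q3, q5, q7, q9, q11, q12}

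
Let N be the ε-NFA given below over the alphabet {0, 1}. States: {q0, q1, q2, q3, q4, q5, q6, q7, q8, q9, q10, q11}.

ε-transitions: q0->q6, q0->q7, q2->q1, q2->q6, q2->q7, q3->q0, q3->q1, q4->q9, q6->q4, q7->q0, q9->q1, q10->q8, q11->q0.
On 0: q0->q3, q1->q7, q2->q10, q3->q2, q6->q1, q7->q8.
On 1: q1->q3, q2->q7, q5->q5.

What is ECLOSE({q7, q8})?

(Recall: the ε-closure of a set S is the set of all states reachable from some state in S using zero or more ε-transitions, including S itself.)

Start with {q7, q8}.
From q7 via ε: add q0.
From q0 via ε: add q6.
From q6 via ε: add q4.
From q4 via ε: add q9.
From q9 via ε: add q1.
No new states can be added; the closed set is {q0, q1, q4, q6, q7, q8, q9}.

{q0, q1, q4, q6, q7, q8, q9}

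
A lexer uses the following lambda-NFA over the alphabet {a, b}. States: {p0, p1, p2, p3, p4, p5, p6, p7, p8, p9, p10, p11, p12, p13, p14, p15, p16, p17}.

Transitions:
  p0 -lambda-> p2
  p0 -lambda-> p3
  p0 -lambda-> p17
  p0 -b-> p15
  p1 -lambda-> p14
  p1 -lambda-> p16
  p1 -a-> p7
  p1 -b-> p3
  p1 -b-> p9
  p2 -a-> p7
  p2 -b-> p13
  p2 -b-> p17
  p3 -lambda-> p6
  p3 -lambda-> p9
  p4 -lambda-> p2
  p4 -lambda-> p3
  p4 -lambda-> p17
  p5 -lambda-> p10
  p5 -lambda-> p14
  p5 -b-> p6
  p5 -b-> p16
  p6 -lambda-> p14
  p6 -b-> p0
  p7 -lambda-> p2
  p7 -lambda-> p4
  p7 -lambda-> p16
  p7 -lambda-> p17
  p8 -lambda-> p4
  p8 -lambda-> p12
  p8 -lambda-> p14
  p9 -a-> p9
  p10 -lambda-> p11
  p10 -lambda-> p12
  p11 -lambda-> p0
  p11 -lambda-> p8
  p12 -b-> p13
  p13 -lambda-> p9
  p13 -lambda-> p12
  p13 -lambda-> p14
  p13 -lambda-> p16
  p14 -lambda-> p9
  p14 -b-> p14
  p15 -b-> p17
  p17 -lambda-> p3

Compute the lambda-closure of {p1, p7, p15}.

Start with {p1, p7, p15}.
From p1 via lambda: add p14, p16.
From p7 via lambda: add p2, p4, p17.
From p4 via lambda: add p3.
From p14 via lambda: add p9.
From p3 via lambda: add p6.
No new states can be added; the closed set is {p1, p2, p3, p4, p6, p7, p9, p14, p15, p16, p17}.

{p1, p2, p3, p4, p6, p7, p9, p14, p15, p16, p17}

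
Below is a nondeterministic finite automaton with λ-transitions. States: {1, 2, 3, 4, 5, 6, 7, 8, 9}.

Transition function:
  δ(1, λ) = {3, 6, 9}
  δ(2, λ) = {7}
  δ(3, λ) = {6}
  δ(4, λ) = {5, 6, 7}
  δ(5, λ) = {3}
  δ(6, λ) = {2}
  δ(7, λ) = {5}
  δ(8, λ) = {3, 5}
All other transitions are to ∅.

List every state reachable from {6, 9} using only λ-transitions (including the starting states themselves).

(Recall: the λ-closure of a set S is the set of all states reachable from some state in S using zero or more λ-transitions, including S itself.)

{2, 3, 5, 6, 7, 9}

Start with {6, 9}.
From 6 via λ: add 2.
From 2 via λ: add 7.
From 7 via λ: add 5.
From 5 via λ: add 3.
No new states can be added; the closed set is {2, 3, 5, 6, 7, 9}.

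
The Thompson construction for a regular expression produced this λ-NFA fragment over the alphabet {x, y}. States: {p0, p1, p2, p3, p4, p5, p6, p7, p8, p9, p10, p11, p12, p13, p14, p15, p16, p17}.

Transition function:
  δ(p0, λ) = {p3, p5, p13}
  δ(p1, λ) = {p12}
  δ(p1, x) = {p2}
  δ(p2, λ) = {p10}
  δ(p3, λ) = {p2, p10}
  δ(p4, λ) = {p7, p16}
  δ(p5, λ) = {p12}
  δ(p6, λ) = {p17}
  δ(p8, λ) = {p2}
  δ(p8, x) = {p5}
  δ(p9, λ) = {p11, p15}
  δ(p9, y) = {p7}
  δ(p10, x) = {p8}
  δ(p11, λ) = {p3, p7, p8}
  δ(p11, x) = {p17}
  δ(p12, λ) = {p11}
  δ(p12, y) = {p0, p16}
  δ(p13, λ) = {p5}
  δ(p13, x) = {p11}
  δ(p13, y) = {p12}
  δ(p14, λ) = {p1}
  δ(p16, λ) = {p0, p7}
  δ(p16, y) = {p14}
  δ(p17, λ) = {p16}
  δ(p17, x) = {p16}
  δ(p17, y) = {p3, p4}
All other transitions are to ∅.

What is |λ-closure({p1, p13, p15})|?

Start with {p1, p13, p15}.
From p1 via λ: add p12.
From p13 via λ: add p5.
From p12 via λ: add p11.
From p11 via λ: add p3, p7, p8.
From p3 via λ: add p2, p10.
λ-closure = {p1, p2, p3, p5, p7, p8, p10, p11, p12, p13, p15}, which has 11 states.

11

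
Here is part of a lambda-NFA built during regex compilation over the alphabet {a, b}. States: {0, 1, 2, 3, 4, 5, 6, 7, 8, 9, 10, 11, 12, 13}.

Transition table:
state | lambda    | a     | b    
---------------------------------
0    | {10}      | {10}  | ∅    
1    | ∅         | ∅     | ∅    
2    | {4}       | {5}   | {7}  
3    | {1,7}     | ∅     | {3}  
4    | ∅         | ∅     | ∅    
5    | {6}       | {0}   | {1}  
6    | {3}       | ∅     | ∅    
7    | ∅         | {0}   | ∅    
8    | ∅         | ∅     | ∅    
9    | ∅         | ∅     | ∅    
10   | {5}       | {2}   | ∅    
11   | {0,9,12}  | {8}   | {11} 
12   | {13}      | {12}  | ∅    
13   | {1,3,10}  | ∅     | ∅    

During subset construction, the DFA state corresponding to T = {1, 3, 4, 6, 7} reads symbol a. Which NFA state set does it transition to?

{0, 1, 3, 5, 6, 7, 10}

7 on a → {0}.
No a-transition from 1, 3, 4, 6.
Union after reading a: {0}.
Now take the lambda-closure:
From 0 via lambda: add 10.
From 10 via lambda: add 5.
From 5 via lambda: add 6.
From 6 via lambda: add 3.
From 3 via lambda: add 1, 7.
No new states can be added; the closed set is {0, 1, 3, 5, 6, 7, 10}.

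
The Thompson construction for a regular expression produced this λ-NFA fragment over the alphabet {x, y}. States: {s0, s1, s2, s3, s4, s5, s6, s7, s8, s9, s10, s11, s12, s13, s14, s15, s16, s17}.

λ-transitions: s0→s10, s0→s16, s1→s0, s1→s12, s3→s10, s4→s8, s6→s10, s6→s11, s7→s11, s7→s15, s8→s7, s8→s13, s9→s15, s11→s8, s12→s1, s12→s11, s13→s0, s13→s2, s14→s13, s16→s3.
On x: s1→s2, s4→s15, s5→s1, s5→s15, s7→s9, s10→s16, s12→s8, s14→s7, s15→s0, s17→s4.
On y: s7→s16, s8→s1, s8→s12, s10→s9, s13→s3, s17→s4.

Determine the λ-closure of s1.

{s0, s1, s2, s3, s7, s8, s10, s11, s12, s13, s15, s16}

Start with {s1}.
From s1 via λ: add s0, s12.
From s0 via λ: add s10, s16.
From s12 via λ: add s11.
From s11 via λ: add s8.
From s16 via λ: add s3.
From s8 via λ: add s7, s13.
From s7 via λ: add s15.
From s13 via λ: add s2.
No new states can be added; the closed set is {s0, s1, s2, s3, s7, s8, s10, s11, s12, s13, s15, s16}.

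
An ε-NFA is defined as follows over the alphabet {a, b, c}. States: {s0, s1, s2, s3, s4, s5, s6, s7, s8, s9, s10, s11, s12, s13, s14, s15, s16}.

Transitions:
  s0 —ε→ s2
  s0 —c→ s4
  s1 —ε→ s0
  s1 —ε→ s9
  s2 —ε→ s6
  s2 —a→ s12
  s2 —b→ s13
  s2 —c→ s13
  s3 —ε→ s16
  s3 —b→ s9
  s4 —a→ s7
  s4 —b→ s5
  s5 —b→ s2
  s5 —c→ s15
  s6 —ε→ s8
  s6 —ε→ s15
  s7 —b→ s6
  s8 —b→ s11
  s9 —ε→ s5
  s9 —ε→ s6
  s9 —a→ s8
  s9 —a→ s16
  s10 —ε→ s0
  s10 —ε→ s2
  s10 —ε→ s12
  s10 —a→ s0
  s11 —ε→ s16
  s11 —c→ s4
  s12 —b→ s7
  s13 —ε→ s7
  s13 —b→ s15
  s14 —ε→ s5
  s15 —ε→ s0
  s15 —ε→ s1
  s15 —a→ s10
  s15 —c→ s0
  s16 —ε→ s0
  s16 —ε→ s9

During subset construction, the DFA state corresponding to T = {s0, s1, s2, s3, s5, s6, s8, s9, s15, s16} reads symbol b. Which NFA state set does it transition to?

{s0, s1, s2, s5, s6, s7, s8, s9, s11, s13, s15, s16}

s2 on b → {s13}.
s3 on b → {s9}.
s5 on b → {s2}.
s8 on b → {s11}.
No b-transition from s0, s1, s6, s9, s15, s16.
Union after reading b: {s2, s9, s11, s13}.
Now take the ε-closure:
From s2 via ε: add s6.
From s9 via ε: add s5.
From s11 via ε: add s16.
From s13 via ε: add s7.
From s6 via ε: add s8, s15.
From s16 via ε: add s0.
From s15 via ε: add s1.
No new states can be added; the closed set is {s0, s1, s2, s5, s6, s7, s8, s9, s11, s13, s15, s16}.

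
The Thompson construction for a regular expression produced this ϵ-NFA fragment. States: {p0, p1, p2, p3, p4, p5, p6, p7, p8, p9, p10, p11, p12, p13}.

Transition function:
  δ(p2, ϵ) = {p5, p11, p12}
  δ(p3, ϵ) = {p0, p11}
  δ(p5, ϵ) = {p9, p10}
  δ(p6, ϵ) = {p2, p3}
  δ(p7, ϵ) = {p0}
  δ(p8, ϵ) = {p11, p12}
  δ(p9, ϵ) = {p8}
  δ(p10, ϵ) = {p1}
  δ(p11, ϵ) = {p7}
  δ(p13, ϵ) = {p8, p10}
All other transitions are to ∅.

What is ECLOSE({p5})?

{p0, p1, p5, p7, p8, p9, p10, p11, p12}

Start with {p5}.
From p5 via ϵ: add p9, p10.
From p9 via ϵ: add p8.
From p10 via ϵ: add p1.
From p8 via ϵ: add p11, p12.
From p11 via ϵ: add p7.
From p7 via ϵ: add p0.
No new states can be added; the closed set is {p0, p1, p5, p7, p8, p9, p10, p11, p12}.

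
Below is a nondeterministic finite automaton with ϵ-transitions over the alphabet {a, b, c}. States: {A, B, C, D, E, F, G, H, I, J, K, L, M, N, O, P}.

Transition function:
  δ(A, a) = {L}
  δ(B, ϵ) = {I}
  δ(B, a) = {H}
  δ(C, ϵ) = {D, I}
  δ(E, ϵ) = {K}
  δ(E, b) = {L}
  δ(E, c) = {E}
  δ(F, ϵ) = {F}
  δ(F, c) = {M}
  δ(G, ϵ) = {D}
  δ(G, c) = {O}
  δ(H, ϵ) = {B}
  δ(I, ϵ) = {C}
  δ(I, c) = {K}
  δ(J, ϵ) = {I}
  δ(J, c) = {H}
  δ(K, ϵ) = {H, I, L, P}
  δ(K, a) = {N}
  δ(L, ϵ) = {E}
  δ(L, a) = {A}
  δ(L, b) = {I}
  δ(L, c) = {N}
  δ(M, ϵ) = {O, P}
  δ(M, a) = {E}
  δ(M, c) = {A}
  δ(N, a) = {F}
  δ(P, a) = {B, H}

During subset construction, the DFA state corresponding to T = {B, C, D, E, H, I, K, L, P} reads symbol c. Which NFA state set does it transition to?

{B, C, D, E, H, I, K, L, N, P}

E on c → {E}.
I on c → {K}.
L on c → {N}.
No c-transition from B, C, D, H, K, P.
Union after reading c: {E, K, N}.
Now take the ϵ-closure:
From K via ϵ: add H, I, L, P.
From H via ϵ: add B.
From I via ϵ: add C.
From C via ϵ: add D.
No new states can be added; the closed set is {B, C, D, E, H, I, K, L, N, P}.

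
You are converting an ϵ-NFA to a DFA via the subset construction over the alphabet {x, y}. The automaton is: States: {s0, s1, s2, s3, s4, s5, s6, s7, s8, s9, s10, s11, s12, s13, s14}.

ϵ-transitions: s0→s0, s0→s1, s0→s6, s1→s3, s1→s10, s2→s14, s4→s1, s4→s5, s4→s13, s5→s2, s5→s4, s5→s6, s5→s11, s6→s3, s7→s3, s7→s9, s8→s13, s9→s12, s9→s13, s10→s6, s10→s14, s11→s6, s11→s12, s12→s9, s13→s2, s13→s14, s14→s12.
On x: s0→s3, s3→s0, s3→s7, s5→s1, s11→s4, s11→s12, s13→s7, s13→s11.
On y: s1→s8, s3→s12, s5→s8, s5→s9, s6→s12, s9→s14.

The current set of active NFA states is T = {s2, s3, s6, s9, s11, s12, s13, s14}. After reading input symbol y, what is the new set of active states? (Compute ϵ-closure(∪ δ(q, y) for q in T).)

s3 on y → {s12}.
s6 on y → {s12}.
s9 on y → {s14}.
No y-transition from s2, s11, s12, s13, s14.
Union after reading y: {s12, s14}.
Now take the ϵ-closure:
From s12 via ϵ: add s9.
From s9 via ϵ: add s13.
From s13 via ϵ: add s2.
No new states can be added; the closed set is {s2, s9, s12, s13, s14}.

{s2, s9, s12, s13, s14}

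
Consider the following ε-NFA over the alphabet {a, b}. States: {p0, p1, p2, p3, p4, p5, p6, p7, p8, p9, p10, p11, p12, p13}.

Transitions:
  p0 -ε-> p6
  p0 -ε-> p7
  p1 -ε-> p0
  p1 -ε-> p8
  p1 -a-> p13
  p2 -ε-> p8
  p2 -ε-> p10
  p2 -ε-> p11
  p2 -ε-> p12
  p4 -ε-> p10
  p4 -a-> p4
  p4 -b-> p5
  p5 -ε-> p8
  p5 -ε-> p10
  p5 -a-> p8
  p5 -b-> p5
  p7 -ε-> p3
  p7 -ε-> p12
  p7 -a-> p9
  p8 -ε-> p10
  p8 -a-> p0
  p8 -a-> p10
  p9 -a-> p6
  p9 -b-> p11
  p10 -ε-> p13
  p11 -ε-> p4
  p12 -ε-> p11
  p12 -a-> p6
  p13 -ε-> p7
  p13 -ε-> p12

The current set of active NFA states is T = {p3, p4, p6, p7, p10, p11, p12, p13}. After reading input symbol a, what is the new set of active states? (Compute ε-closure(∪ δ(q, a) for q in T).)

{p3, p4, p6, p7, p9, p10, p11, p12, p13}

p4 on a → {p4}.
p7 on a → {p9}.
p12 on a → {p6}.
No a-transition from p3, p6, p10, p11, p13.
Union after reading a: {p4, p6, p9}.
Now take the ε-closure:
From p4 via ε: add p10.
From p10 via ε: add p13.
From p13 via ε: add p7, p12.
From p7 via ε: add p3.
From p12 via ε: add p11.
No new states can be added; the closed set is {p3, p4, p6, p7, p9, p10, p11, p12, p13}.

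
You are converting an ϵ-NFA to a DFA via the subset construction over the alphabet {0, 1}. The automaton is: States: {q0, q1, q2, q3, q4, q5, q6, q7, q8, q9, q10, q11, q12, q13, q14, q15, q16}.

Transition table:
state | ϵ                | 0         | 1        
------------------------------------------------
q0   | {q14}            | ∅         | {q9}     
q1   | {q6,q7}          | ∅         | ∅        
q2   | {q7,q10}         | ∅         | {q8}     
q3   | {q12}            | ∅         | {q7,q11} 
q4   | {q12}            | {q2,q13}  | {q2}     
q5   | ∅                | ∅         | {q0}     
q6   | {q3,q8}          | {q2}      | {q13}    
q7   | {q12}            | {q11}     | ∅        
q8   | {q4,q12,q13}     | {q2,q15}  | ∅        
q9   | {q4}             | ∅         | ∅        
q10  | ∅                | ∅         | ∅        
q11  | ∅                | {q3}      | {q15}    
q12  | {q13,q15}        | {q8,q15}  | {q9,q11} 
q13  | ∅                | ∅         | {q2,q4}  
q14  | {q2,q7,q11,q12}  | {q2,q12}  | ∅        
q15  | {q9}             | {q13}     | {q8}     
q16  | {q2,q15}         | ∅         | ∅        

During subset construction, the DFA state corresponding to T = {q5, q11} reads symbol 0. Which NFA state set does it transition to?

{q3, q4, q9, q12, q13, q15}

q11 on 0 → {q3}.
No 0-transition from q5.
Union after reading 0: {q3}.
Now take the ϵ-closure:
From q3 via ϵ: add q12.
From q12 via ϵ: add q13, q15.
From q15 via ϵ: add q9.
From q9 via ϵ: add q4.
No new states can be added; the closed set is {q3, q4, q9, q12, q13, q15}.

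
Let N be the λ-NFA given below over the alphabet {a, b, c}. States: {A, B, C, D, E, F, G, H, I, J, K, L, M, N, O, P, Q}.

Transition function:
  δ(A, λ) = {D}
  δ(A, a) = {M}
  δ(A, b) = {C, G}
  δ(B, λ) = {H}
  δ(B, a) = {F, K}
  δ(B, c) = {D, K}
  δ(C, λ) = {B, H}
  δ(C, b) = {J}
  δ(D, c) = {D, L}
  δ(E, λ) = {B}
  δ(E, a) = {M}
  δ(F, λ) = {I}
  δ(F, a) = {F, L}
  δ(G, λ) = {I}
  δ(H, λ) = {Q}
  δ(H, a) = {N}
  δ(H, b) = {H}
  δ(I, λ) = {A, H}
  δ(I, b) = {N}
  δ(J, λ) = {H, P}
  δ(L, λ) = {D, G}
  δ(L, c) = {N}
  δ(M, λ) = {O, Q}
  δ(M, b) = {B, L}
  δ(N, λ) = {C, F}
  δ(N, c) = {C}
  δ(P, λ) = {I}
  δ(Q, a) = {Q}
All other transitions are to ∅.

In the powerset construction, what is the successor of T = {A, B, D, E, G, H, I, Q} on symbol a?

A on a → {M}.
B on a → {F, K}.
E on a → {M}.
H on a → {N}.
Q on a → {Q}.
No a-transition from D, G, I.
Union after reading a: {F, K, M, N, Q}.
Now take the λ-closure:
From F via λ: add I.
From M via λ: add O.
From N via λ: add C.
From C via λ: add B, H.
From I via λ: add A.
From A via λ: add D.
No new states can be added; the closed set is {A, B, C, D, F, H, I, K, M, N, O, Q}.

{A, B, C, D, F, H, I, K, M, N, O, Q}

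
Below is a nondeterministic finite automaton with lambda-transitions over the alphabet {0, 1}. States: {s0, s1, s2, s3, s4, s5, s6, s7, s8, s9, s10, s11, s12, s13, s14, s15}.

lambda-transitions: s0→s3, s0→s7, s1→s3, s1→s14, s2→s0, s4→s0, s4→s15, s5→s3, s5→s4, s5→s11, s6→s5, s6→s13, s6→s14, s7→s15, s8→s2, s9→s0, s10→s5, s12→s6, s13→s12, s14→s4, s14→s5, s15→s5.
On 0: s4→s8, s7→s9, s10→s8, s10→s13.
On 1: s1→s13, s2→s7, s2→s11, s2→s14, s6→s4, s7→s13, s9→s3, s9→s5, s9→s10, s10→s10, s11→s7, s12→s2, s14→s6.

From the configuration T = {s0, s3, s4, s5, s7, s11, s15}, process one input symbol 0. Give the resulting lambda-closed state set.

{s0, s2, s3, s4, s5, s7, s8, s9, s11, s15}

s4 on 0 → {s8}.
s7 on 0 → {s9}.
No 0-transition from s0, s3, s5, s11, s15.
Union after reading 0: {s8, s9}.
Now take the lambda-closure:
From s8 via lambda: add s2.
From s9 via lambda: add s0.
From s0 via lambda: add s3, s7.
From s7 via lambda: add s15.
From s15 via lambda: add s5.
From s5 via lambda: add s4, s11.
No new states can be added; the closed set is {s0, s2, s3, s4, s5, s7, s8, s9, s11, s15}.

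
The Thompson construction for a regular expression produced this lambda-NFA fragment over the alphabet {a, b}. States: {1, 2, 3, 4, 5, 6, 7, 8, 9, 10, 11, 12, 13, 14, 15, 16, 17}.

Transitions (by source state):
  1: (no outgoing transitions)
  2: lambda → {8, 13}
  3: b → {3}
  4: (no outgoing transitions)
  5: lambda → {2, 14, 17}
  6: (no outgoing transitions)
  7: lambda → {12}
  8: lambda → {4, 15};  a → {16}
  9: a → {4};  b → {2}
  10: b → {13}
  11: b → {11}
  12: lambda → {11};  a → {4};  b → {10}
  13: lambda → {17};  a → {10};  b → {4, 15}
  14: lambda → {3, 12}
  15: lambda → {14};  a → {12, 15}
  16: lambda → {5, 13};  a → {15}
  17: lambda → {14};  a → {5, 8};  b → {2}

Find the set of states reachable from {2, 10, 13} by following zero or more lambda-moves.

Start with {2, 10, 13}.
From 2 via lambda: add 8.
From 13 via lambda: add 17.
From 8 via lambda: add 4, 15.
From 17 via lambda: add 14.
From 14 via lambda: add 3, 12.
From 12 via lambda: add 11.
No new states can be added; the closed set is {2, 3, 4, 8, 10, 11, 12, 13, 14, 15, 17}.

{2, 3, 4, 8, 10, 11, 12, 13, 14, 15, 17}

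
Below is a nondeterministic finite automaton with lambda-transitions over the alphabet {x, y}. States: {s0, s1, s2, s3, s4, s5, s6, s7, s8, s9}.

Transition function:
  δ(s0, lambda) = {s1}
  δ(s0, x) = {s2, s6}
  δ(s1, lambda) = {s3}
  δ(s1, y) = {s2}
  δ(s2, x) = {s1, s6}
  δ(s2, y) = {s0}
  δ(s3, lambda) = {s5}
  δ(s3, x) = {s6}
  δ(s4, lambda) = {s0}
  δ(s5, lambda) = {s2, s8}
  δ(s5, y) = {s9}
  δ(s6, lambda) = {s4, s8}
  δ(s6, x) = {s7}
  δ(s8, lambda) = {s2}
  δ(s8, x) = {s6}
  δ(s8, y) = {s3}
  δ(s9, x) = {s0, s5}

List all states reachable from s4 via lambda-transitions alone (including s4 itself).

Start with {s4}.
From s4 via lambda: add s0.
From s0 via lambda: add s1.
From s1 via lambda: add s3.
From s3 via lambda: add s5.
From s5 via lambda: add s2, s8.
No new states can be added; the closed set is {s0, s1, s2, s3, s4, s5, s8}.

{s0, s1, s2, s3, s4, s5, s8}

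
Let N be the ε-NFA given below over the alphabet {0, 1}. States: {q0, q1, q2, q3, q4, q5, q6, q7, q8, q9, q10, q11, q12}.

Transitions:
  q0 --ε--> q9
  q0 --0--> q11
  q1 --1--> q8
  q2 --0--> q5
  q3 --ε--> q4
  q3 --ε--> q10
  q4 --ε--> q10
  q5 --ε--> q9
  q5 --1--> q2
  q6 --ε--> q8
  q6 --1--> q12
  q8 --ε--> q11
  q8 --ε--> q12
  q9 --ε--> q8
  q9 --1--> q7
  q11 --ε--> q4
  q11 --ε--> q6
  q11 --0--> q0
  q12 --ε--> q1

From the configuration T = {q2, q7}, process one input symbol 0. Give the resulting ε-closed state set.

{q1, q4, q5, q6, q8, q9, q10, q11, q12}

q2 on 0 → {q5}.
No 0-transition from q7.
Union after reading 0: {q5}.
Now take the ε-closure:
From q5 via ε: add q9.
From q9 via ε: add q8.
From q8 via ε: add q11, q12.
From q11 via ε: add q4, q6.
From q12 via ε: add q1.
From q4 via ε: add q10.
No new states can be added; the closed set is {q1, q4, q5, q6, q8, q9, q10, q11, q12}.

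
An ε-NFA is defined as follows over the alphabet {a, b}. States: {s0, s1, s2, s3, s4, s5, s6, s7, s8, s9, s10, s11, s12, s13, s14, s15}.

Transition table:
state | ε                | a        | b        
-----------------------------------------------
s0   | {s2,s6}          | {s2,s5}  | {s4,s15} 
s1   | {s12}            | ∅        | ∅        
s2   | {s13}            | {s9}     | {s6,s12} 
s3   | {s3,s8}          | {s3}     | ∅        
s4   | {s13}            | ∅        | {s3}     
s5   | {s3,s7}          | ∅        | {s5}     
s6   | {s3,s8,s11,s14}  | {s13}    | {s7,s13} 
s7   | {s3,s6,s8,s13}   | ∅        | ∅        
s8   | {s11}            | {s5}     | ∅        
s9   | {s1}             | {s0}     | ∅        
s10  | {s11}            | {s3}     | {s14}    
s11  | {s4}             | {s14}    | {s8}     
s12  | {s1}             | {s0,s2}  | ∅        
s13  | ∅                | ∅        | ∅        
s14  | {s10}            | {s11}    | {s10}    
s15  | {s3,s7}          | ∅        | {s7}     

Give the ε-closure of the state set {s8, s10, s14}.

Start with {s8, s10, s14}.
From s8 via ε: add s11.
From s11 via ε: add s4.
From s4 via ε: add s13.
No new states can be added; the closed set is {s4, s8, s10, s11, s13, s14}.

{s4, s8, s10, s11, s13, s14}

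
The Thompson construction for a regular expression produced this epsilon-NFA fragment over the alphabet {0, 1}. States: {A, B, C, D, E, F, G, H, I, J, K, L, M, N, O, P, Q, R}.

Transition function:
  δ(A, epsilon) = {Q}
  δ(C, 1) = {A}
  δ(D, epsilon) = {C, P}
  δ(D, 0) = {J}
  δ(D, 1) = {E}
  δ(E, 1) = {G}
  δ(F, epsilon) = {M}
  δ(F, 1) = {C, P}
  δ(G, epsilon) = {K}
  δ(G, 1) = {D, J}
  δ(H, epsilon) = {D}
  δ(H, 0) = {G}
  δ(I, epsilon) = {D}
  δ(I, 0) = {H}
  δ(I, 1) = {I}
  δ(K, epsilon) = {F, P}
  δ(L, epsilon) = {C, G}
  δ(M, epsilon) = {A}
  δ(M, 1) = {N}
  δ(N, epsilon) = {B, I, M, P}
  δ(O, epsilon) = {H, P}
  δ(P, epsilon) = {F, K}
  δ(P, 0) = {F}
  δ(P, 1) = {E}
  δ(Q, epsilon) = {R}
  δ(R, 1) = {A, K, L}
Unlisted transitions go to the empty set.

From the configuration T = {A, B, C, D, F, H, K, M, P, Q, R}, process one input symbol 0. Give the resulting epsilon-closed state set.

D on 0 → {J}.
H on 0 → {G}.
P on 0 → {F}.
No 0-transition from A, B, C, F, K, M, Q, R.
Union after reading 0: {F, G, J}.
Now take the epsilon-closure:
From F via epsilon: add M.
From G via epsilon: add K.
From K via epsilon: add P.
From M via epsilon: add A.
From A via epsilon: add Q.
From Q via epsilon: add R.
No new states can be added; the closed set is {A, F, G, J, K, M, P, Q, R}.

{A, F, G, J, K, M, P, Q, R}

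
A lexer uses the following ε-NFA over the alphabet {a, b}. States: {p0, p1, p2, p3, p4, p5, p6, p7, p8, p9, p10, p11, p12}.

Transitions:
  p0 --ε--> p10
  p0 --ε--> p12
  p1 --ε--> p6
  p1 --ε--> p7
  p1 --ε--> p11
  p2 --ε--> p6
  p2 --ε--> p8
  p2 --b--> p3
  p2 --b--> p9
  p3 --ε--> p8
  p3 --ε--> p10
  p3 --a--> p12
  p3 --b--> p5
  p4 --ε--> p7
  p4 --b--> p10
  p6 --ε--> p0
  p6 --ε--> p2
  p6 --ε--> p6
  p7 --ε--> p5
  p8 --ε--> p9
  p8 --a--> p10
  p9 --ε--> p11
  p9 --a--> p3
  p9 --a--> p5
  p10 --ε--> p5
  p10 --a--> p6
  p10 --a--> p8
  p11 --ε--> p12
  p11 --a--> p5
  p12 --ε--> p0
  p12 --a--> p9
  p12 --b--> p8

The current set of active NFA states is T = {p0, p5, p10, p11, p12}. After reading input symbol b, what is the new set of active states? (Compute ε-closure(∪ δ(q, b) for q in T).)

p12 on b → {p8}.
No b-transition from p0, p5, p10, p11.
Union after reading b: {p8}.
Now take the ε-closure:
From p8 via ε: add p9.
From p9 via ε: add p11.
From p11 via ε: add p12.
From p12 via ε: add p0.
From p0 via ε: add p10.
From p10 via ε: add p5.
No new states can be added; the closed set is {p0, p5, p8, p9, p10, p11, p12}.

{p0, p5, p8, p9, p10, p11, p12}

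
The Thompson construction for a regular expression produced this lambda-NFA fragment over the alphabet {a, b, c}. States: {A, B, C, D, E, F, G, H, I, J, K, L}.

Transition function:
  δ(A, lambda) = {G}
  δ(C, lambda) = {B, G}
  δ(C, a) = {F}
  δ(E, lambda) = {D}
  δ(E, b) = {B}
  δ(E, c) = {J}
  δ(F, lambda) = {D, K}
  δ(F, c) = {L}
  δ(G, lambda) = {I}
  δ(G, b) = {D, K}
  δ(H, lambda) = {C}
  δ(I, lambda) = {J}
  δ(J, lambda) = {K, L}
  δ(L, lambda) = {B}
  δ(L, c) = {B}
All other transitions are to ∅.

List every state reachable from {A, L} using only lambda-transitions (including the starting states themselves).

{A, B, G, I, J, K, L}

Start with {A, L}.
From A via lambda: add G.
From L via lambda: add B.
From G via lambda: add I.
From I via lambda: add J.
From J via lambda: add K.
No new states can be added; the closed set is {A, B, G, I, J, K, L}.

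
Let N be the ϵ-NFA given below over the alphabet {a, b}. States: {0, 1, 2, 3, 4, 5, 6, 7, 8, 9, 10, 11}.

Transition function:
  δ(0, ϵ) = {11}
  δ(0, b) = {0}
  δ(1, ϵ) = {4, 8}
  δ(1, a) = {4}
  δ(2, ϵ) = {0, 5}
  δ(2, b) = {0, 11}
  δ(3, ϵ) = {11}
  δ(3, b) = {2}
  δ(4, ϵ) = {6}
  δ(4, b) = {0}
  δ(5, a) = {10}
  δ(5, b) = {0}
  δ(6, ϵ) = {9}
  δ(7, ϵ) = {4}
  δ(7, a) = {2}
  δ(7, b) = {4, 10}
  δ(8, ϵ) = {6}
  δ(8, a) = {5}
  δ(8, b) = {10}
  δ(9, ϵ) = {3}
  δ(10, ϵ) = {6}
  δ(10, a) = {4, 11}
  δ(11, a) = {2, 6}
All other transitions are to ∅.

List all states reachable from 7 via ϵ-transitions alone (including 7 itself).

{3, 4, 6, 7, 9, 11}

Start with {7}.
From 7 via ϵ: add 4.
From 4 via ϵ: add 6.
From 6 via ϵ: add 9.
From 9 via ϵ: add 3.
From 3 via ϵ: add 11.
No new states can be added; the closed set is {3, 4, 6, 7, 9, 11}.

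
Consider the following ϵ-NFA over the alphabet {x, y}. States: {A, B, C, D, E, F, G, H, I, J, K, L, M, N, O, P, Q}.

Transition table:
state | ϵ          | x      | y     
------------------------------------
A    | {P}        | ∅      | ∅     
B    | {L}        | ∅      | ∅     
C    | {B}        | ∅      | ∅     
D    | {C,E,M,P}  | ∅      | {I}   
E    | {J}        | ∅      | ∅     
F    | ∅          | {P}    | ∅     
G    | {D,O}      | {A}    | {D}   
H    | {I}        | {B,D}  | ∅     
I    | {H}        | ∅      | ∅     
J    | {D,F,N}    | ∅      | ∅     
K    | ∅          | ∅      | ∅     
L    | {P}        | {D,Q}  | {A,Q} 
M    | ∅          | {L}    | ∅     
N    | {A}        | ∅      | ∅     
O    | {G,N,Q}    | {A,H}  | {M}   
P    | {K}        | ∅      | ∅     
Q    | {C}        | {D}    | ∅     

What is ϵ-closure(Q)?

{B, C, K, L, P, Q}

Start with {Q}.
From Q via ϵ: add C.
From C via ϵ: add B.
From B via ϵ: add L.
From L via ϵ: add P.
From P via ϵ: add K.
No new states can be added; the closed set is {B, C, K, L, P, Q}.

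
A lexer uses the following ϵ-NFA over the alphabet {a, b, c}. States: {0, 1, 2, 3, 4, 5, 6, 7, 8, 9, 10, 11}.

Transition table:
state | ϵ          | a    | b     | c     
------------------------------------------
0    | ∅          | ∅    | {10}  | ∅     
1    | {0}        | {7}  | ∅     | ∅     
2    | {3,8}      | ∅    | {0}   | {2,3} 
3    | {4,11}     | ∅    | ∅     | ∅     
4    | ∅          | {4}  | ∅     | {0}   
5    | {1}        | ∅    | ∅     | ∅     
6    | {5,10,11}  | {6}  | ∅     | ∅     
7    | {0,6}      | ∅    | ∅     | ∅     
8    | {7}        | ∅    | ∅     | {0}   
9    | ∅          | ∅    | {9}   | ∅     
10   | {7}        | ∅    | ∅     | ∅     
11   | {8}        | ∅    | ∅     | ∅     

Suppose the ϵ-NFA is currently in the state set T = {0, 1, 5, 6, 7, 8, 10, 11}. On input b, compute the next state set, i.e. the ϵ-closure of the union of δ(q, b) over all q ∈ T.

{0, 1, 5, 6, 7, 8, 10, 11}

0 on b → {10}.
No b-transition from 1, 5, 6, 7, 8, 10, 11.
Union after reading b: {10}.
Now take the ϵ-closure:
From 10 via ϵ: add 7.
From 7 via ϵ: add 0, 6.
From 6 via ϵ: add 5, 11.
From 5 via ϵ: add 1.
From 11 via ϵ: add 8.
No new states can be added; the closed set is {0, 1, 5, 6, 7, 8, 10, 11}.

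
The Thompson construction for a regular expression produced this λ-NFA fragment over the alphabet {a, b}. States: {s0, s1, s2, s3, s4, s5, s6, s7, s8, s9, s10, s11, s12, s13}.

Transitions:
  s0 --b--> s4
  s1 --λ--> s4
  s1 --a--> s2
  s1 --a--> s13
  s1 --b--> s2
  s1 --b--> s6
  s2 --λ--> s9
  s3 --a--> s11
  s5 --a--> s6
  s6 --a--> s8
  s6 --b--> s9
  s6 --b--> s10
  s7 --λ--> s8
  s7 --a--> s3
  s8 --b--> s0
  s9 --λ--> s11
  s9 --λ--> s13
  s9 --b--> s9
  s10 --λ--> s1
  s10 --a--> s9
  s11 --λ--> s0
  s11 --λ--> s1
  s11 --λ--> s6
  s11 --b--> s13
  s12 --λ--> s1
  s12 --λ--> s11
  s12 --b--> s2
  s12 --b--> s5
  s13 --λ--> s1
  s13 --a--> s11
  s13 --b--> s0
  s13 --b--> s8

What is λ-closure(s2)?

Start with {s2}.
From s2 via λ: add s9.
From s9 via λ: add s11, s13.
From s11 via λ: add s0, s1, s6.
From s1 via λ: add s4.
No new states can be added; the closed set is {s0, s1, s2, s4, s6, s9, s11, s13}.

{s0, s1, s2, s4, s6, s9, s11, s13}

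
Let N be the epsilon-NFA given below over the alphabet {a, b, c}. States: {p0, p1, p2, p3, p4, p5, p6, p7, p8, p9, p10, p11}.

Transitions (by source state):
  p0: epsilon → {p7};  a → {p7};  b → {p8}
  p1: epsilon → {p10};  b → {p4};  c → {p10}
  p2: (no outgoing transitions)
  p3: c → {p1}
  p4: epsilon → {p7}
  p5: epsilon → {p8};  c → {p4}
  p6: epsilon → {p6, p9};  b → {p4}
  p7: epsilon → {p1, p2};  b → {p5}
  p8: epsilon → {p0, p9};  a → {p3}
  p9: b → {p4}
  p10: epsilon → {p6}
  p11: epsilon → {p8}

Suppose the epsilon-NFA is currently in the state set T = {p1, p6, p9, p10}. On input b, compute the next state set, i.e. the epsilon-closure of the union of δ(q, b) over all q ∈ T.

p1 on b → {p4}.
p6 on b → {p4}.
p9 on b → {p4}.
No b-transition from p10.
Union after reading b: {p4}.
Now take the epsilon-closure:
From p4 via epsilon: add p7.
From p7 via epsilon: add p1, p2.
From p1 via epsilon: add p10.
From p10 via epsilon: add p6.
From p6 via epsilon: add p9.
No new states can be added; the closed set is {p1, p2, p4, p6, p7, p9, p10}.

{p1, p2, p4, p6, p7, p9, p10}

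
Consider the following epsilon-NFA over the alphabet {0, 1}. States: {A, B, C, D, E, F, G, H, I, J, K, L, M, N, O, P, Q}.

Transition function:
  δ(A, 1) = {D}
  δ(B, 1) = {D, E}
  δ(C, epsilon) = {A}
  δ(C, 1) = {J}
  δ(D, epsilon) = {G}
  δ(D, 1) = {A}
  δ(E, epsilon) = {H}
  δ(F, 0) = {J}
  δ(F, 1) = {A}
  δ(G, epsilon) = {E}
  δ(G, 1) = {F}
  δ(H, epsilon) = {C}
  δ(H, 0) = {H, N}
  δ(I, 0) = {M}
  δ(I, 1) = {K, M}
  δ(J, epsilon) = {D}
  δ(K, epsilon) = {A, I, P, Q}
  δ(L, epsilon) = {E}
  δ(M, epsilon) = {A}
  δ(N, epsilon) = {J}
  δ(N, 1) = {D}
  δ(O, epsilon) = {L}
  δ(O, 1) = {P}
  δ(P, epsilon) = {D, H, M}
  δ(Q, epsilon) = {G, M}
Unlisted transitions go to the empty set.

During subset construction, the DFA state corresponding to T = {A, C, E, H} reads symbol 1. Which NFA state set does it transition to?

{A, C, D, E, G, H, J}

A on 1 → {D}.
C on 1 → {J}.
No 1-transition from E, H.
Union after reading 1: {D, J}.
Now take the epsilon-closure:
From D via epsilon: add G.
From G via epsilon: add E.
From E via epsilon: add H.
From H via epsilon: add C.
From C via epsilon: add A.
No new states can be added; the closed set is {A, C, D, E, G, H, J}.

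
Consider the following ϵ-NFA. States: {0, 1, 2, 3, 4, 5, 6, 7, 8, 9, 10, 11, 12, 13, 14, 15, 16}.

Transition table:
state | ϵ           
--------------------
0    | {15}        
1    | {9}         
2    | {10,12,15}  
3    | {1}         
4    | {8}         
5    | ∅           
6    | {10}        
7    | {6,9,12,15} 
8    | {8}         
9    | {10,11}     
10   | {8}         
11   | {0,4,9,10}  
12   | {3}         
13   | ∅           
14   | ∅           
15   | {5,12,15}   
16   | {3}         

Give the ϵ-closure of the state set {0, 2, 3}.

Start with {0, 2, 3}.
From 0 via ϵ: add 15.
From 2 via ϵ: add 10, 12.
From 3 via ϵ: add 1.
From 1 via ϵ: add 9.
From 10 via ϵ: add 8.
From 15 via ϵ: add 5.
From 9 via ϵ: add 11.
From 11 via ϵ: add 4.
No new states can be added; the closed set is {0, 1, 2, 3, 4, 5, 8, 9, 10, 11, 12, 15}.

{0, 1, 2, 3, 4, 5, 8, 9, 10, 11, 12, 15}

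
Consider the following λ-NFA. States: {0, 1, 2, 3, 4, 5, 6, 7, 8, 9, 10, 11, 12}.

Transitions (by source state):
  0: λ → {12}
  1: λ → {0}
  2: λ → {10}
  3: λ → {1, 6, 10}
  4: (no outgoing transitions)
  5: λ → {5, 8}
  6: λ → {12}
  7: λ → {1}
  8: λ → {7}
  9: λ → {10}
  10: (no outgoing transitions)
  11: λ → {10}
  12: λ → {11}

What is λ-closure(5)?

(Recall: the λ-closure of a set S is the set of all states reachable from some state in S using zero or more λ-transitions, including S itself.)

Start with {5}.
From 5 via λ: add 8.
From 8 via λ: add 7.
From 7 via λ: add 1.
From 1 via λ: add 0.
From 0 via λ: add 12.
From 12 via λ: add 11.
From 11 via λ: add 10.
No new states can be added; the closed set is {0, 1, 5, 7, 8, 10, 11, 12}.

{0, 1, 5, 7, 8, 10, 11, 12}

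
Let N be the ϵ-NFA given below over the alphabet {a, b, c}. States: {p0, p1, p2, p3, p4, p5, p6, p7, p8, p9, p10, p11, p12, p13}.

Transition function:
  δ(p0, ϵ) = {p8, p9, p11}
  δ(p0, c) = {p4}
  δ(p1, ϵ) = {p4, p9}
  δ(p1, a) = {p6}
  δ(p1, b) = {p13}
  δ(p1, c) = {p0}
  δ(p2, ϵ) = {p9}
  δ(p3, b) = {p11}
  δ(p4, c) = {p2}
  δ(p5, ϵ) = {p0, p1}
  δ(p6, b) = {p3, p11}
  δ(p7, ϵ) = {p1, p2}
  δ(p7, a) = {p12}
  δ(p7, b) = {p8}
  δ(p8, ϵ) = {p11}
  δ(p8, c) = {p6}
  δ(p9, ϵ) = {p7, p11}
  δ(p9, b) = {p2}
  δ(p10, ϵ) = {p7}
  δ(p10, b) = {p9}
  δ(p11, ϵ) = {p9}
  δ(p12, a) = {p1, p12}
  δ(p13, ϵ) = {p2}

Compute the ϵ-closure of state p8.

{p1, p2, p4, p7, p8, p9, p11}

Start with {p8}.
From p8 via ϵ: add p11.
From p11 via ϵ: add p9.
From p9 via ϵ: add p7.
From p7 via ϵ: add p1, p2.
From p1 via ϵ: add p4.
No new states can be added; the closed set is {p1, p2, p4, p7, p8, p9, p11}.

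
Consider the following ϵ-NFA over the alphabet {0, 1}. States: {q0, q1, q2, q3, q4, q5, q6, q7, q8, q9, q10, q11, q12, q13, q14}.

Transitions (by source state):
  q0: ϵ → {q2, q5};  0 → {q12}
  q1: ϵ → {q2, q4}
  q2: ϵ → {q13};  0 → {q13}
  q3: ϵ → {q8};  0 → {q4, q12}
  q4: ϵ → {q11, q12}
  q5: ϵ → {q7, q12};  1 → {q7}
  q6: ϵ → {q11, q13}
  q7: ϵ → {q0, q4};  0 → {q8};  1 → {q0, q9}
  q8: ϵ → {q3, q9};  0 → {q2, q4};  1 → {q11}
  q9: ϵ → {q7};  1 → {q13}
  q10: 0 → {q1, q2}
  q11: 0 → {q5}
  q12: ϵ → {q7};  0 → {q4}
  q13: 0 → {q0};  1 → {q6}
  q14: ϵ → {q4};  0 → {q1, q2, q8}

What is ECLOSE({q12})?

{q0, q2, q4, q5, q7, q11, q12, q13}

Start with {q12}.
From q12 via ϵ: add q7.
From q7 via ϵ: add q0, q4.
From q0 via ϵ: add q2, q5.
From q4 via ϵ: add q11.
From q2 via ϵ: add q13.
No new states can be added; the closed set is {q0, q2, q4, q5, q7, q11, q12, q13}.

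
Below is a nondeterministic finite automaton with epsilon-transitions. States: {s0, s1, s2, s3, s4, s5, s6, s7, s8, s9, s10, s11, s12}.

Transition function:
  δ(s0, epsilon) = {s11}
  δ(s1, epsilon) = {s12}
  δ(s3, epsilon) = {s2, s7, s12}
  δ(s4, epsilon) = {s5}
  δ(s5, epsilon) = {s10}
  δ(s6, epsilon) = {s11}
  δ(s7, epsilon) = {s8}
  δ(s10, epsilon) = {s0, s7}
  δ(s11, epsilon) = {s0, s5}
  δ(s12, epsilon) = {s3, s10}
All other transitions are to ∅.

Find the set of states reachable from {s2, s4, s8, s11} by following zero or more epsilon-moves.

Start with {s2, s4, s8, s11}.
From s4 via epsilon: add s5.
From s11 via epsilon: add s0.
From s5 via epsilon: add s10.
From s10 via epsilon: add s7.
No new states can be added; the closed set is {s0, s2, s4, s5, s7, s8, s10, s11}.

{s0, s2, s4, s5, s7, s8, s10, s11}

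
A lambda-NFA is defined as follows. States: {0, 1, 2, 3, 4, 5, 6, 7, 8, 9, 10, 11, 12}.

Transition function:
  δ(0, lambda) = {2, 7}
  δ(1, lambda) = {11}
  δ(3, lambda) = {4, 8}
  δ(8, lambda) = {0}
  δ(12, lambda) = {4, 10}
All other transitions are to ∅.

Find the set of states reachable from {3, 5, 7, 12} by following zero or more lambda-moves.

Start with {3, 5, 7, 12}.
From 3 via lambda: add 4, 8.
From 12 via lambda: add 10.
From 8 via lambda: add 0.
From 0 via lambda: add 2.
No new states can be added; the closed set is {0, 2, 3, 4, 5, 7, 8, 10, 12}.

{0, 2, 3, 4, 5, 7, 8, 10, 12}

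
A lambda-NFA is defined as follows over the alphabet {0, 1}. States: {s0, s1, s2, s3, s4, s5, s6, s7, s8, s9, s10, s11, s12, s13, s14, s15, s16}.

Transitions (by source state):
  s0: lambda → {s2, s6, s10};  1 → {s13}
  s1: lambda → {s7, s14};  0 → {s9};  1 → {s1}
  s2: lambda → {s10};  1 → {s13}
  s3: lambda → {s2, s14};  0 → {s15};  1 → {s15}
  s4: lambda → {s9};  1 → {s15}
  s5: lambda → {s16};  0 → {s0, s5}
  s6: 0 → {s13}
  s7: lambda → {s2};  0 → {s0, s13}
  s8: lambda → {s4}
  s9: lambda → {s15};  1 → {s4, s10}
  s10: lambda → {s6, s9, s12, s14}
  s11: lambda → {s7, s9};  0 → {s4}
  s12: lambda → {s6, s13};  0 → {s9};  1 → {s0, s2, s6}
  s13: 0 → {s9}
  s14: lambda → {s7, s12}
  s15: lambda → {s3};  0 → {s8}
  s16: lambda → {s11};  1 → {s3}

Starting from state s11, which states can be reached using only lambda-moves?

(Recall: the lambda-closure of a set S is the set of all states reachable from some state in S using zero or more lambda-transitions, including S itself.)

Start with {s11}.
From s11 via lambda: add s7, s9.
From s7 via lambda: add s2.
From s9 via lambda: add s15.
From s2 via lambda: add s10.
From s15 via lambda: add s3.
From s3 via lambda: add s14.
From s10 via lambda: add s6, s12.
From s12 via lambda: add s13.
No new states can be added; the closed set is {s2, s3, s6, s7, s9, s10, s11, s12, s13, s14, s15}.

{s2, s3, s6, s7, s9, s10, s11, s12, s13, s14, s15}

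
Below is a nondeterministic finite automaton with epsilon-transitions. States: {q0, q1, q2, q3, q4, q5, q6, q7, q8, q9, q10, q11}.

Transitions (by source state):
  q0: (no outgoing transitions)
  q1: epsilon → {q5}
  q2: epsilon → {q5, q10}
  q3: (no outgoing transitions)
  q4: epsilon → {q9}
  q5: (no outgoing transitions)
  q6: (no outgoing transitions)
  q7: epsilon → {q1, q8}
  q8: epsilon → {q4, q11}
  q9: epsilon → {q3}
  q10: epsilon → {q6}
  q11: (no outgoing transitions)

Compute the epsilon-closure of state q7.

{q1, q3, q4, q5, q7, q8, q9, q11}

Start with {q7}.
From q7 via epsilon: add q1, q8.
From q1 via epsilon: add q5.
From q8 via epsilon: add q4, q11.
From q4 via epsilon: add q9.
From q9 via epsilon: add q3.
No new states can be added; the closed set is {q1, q3, q4, q5, q7, q8, q9, q11}.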